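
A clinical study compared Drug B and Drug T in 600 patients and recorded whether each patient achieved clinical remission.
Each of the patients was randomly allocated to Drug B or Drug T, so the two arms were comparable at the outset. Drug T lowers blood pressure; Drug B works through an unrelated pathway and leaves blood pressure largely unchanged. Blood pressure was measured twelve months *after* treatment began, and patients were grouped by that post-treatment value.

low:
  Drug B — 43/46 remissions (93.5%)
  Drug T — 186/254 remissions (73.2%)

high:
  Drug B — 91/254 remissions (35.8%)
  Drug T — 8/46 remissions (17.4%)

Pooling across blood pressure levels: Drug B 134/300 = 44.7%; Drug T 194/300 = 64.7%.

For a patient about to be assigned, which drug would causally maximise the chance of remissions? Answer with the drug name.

The stratified and pooled comparisons disagree (Drug B wins within each blood pressure; Drug T wins overall), so the answer turns on the causal role of blood pressure.
Because the drug influences blood pressure, blood pressure is a post-treatment mediator, not a confounder. Stratifying on it would bias the estimate; the causal effect is the crude pooled difference.
Pooled: Drug B 44.7% vs Drug T 64.7%; Drug T is higher overall.

Drug T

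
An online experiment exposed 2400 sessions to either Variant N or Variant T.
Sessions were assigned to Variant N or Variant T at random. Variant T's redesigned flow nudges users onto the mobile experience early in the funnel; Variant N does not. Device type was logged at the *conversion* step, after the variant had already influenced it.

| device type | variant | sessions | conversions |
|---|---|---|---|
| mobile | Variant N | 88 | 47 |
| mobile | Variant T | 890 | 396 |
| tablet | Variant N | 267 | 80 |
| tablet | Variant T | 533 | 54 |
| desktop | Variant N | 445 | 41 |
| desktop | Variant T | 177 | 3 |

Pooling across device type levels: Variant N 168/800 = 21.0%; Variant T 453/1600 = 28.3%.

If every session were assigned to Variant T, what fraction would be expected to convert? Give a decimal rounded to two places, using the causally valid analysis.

0.28

Within every device type level Variant N has the higher rate, yet pooled Variant T does — Simpson's reversal.
Device type here is a post-treatment variable shaped by the variant; conditioning on it would introduce bias rather than remove it. The overall comparison is the causal one.
So P(outcome | do(Variant T)) is just the pooled rate for Variant T: 453/1600 = 0.283.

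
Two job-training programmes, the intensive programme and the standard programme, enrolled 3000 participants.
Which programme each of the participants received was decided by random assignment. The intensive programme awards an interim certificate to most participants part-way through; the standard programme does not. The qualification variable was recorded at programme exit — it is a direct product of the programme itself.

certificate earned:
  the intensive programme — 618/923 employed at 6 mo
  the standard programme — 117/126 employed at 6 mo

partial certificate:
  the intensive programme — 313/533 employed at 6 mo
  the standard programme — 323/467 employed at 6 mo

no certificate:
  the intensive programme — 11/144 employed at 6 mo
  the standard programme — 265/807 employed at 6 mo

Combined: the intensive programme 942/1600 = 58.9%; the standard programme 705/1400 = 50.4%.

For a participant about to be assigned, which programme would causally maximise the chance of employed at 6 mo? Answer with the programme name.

the intensive programme

Because the programme influences qualification attained during the programme, qualification attained during the programme is a post-treatment mediator, not a confounder. Stratifying on it would bias the estimate; the causal effect is the crude pooled difference.
Pooled: the intensive programme 58.9% vs the standard programme 50.4%; the intensive programme is higher overall.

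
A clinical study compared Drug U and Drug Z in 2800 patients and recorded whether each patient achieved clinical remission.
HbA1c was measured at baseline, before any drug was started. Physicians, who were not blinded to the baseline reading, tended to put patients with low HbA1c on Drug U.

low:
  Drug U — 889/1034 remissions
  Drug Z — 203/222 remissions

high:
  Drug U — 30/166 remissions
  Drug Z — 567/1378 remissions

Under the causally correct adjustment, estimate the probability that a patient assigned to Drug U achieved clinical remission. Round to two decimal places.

HbA1c is set before the drug has any effect — it is not caused by the drug — and it independently drives the outcome. That makes it a confounder, so the causal comparison is within HbA1c levels.
Standardising Drug U to the population HbA1c mix: 0.449·889/1034 + 0.551·30/166 = 0.485.

0.49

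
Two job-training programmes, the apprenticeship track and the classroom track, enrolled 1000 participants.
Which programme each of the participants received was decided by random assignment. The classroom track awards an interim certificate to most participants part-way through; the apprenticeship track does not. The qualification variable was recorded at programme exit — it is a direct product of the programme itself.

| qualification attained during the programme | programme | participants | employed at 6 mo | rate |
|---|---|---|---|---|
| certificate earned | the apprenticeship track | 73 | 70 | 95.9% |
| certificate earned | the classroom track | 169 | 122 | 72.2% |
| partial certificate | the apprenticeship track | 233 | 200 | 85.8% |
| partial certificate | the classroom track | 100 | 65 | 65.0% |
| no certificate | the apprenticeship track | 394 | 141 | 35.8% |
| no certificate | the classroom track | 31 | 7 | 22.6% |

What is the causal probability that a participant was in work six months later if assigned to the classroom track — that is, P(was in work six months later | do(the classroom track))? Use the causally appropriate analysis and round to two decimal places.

0.65

the apprenticeship track is higher inside every qualification attained during the programme stratum but the classroom track is higher in aggregate. Whether to stratify depends on how qualification attained during the programme relates to the programme.
The distribution of qualification attained during the programme is itself part of what the programme does — it is an intermediate outcome. Holding it fixed would remove that part of the effect; the total effect is the pooled difference.
So P(outcome | do(the classroom track)) is just the pooled rate for the classroom track: 194/300 = 0.647.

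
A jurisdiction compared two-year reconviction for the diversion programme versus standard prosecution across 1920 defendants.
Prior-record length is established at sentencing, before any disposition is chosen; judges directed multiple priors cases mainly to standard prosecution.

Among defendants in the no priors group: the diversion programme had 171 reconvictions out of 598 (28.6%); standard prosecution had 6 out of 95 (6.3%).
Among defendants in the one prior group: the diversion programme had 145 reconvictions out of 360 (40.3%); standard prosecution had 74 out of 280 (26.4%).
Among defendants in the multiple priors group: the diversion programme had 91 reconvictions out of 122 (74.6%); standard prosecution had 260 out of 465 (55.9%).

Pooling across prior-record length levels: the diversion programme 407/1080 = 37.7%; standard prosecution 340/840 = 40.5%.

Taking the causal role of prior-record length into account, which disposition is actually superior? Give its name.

The stratified and pooled comparisons disagree (standard prosecution wins within each prior-record length; the diversion programme wins overall), so the answer turns on the causal role of prior-record length.
Prior-record length satisfies the back-door criterion: it is not a descendant of the disposition, and it blocks the spurious path from disposition to outcome. Adjusting for it (i.e., using the within-prior-record length rates) gives the causal effect.
Within each level — no priors: 28.6% vs 6.3%; one prior: 40.3% vs 26.4%; multiple priors: 74.6% vs 55.9% — standard prosecution is lower every time.

standard prosecution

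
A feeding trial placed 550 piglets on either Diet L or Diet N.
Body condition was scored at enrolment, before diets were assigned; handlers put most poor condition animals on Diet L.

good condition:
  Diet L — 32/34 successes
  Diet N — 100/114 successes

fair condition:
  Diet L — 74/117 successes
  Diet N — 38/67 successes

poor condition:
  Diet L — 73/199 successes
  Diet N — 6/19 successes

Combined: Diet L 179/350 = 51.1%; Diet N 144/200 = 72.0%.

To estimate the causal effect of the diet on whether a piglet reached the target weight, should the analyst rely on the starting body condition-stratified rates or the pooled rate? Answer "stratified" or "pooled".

stratified

Starting body condition differs across diets for reasons unrelated to any effect of the diet itself, and it separately predicts the outcome — a classic confounder. We must compare within starting body condition levels.
Within each level — good condition: 94.1% vs 87.7%; fair condition: 63.2% vs 56.7%; poor condition: 36.7% vs 31.6% — Diet L is higher every time.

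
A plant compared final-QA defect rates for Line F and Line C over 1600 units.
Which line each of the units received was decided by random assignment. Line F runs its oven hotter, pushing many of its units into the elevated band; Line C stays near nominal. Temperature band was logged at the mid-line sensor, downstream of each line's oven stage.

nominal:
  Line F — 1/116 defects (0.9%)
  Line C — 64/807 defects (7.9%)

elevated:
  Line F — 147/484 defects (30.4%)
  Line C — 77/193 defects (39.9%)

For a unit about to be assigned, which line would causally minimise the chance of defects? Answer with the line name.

The in-process temperature band-specific comparison favours Line F throughout, but the pooled figures favour Line C. The question is whether to condition on in-process temperature band.
The distribution of in-process temperature band is itself part of what the line does — it is an intermediate outcome. Holding it fixed would remove that part of the effect; the total effect is the pooled difference.
Pooled: Line F 24.7% vs Line C 14.1%; Line C is lower overall.

Line C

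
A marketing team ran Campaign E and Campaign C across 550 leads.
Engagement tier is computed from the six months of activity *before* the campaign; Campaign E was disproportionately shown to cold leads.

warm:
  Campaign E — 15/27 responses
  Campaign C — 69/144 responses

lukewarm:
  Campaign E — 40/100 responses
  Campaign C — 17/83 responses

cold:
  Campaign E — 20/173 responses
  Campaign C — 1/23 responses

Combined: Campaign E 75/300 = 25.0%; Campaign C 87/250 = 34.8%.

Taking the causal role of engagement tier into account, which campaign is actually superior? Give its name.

Campaign E

Nothing the campaign does changes engagement tier; the imbalance is an allocation artefact. With engagement tier also predicting the outcome, the pooled figure is confounded, and the within-stratum comparison is the causal one.
Within each level — warm: 55.6% vs 47.9%; lukewarm: 40.0% vs 20.5%; cold: 11.6% vs 4.3% — Campaign E is higher every time.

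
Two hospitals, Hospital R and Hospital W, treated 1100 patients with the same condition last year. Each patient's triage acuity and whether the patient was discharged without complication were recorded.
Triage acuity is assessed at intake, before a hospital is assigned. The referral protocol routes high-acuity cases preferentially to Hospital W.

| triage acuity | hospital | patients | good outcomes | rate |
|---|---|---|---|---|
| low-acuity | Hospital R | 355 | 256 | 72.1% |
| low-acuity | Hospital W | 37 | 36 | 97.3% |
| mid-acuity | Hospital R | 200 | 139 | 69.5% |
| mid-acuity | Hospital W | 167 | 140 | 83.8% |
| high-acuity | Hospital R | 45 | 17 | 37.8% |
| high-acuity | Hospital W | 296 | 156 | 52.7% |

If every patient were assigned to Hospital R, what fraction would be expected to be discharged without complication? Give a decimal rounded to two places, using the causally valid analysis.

The stratified and pooled comparisons disagree (Hospital W wins within each triage acuity; Hospital R wins overall), so the answer turns on the causal role of triage acuity.
The imbalance in triage acuity arose from how patients were allocated, not from anything the hospital did; and triage acuity independently affects the outcome. The pooled gap is confounded — condition on triage acuity.
Standardising Hospital R to the population triage acuity mix: 0.356·256/355 + 0.334·139/200 + 0.310·17/45 = 0.606.

0.61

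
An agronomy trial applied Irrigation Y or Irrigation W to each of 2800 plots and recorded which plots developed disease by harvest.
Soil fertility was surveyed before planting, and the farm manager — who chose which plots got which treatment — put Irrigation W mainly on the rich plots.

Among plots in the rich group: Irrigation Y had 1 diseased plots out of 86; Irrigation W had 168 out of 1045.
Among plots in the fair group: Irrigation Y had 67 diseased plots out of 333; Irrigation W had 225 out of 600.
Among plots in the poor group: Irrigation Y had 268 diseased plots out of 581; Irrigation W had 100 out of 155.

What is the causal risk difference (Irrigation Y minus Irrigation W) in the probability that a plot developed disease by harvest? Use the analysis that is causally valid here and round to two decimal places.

Irrigation Y is lower inside every soil fertility stratum but Irrigation W is lower in aggregate. Whether to stratify depends on how soil fertility relates to the irrigation.
Here soil fertility is a common cause — it drives both which irrigation a case falls under and the outcome. The crude comparison mixes populations; the stratum-specific rates are the causally relevant ones.
Adjusting over the population distribution of soil fertility: 0.404·(0.012−0.161) + 0.333·(0.201−0.375) + 0.263·(0.461−0.645) = -0.166.

-0.17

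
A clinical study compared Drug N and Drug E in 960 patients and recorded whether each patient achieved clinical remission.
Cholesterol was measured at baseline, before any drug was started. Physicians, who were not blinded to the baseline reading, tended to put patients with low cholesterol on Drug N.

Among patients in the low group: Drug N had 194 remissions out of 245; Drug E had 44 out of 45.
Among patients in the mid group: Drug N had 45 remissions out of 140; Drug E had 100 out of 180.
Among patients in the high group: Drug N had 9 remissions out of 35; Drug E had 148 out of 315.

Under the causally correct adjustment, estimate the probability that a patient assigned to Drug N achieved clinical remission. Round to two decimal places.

0.44

Drug E is higher inside every cholesterol stratum but Drug N is higher in aggregate. Whether to stratify depends on how cholesterol relates to the drug.
Cholesterol is set before the drug has any effect — it is not caused by the drug — and it independently drives the outcome. That makes it a confounder, so the causal comparison is within cholesterol levels.
Standardising Drug N to the population cholesterol mix: 0.302·194/245 + 0.333·45/140 + 0.365·9/35 = 0.440.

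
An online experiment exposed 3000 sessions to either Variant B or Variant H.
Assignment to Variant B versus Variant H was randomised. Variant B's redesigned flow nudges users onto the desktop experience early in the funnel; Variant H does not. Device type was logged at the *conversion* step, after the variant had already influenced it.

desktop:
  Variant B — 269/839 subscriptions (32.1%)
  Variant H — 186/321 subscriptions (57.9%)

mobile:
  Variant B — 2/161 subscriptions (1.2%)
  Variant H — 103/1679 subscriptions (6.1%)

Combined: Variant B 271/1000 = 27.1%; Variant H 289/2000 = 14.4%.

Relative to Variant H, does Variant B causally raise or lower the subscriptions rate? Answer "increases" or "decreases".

The stratified and pooled comparisons disagree (Variant H wins within each device type; Variant B wins overall), so the answer turns on the causal role of device type.
Because the variant influences device type, device type is a post-treatment mediator, not a confounder. Stratifying on it would bias the estimate; the causal effect is the crude pooled difference.
Pooled: Variant B 27.1% vs Variant H 14.4%; Variant B is higher overall.

increases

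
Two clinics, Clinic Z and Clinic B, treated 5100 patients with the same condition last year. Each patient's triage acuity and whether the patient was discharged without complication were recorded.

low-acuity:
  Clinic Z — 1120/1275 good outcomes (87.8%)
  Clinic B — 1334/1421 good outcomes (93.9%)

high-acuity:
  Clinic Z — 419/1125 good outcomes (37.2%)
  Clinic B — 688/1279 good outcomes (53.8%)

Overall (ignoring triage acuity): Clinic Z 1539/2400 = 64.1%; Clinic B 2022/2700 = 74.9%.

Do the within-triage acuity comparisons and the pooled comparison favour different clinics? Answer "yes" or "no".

Within each triage acuity level (low-acuity 87.8% vs 93.9%; high-acuity 37.2% vs 53.8%), Clinic B has the higher rate every time. Pooled: 64.1% vs 74.9% — Clinic B has the higher rate overall. They agree.

no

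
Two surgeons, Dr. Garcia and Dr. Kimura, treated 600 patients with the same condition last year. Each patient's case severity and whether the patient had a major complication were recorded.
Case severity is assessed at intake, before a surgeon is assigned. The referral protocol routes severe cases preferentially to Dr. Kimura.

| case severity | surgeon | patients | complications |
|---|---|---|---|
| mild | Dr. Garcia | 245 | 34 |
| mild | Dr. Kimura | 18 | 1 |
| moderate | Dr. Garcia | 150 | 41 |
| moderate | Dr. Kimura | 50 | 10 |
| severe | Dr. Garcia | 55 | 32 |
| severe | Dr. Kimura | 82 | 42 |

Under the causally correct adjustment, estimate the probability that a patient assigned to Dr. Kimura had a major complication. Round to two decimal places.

Case severity satisfies the back-door criterion: it is not a descendant of the surgeon, and it blocks the spurious path from surgeon to outcome. Adjusting for it (i.e., using the within-case severity rates) gives the causal effect.
Standardising Dr. Kimura to the population case severity mix: 0.438·1/18 + 0.333·10/50 + 0.228·42/82 = 0.208.

0.21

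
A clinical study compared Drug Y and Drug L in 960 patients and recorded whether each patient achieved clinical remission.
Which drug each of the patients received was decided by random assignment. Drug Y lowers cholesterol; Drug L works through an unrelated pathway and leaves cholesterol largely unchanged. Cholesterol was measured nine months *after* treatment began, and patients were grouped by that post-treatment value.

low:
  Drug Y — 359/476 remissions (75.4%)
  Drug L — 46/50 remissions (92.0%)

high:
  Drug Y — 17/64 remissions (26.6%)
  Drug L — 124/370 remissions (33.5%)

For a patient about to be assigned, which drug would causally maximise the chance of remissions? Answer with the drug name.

Drug Y

The cholesterol-specific comparison favours Drug L throughout, but the pooled figures favour Drug Y. The question is whether to condition on cholesterol.
Stratifying would compare drugs among patients the drugs themselves sorted into cholesterol groups — a form of selection on an intermediate. The unconditioned pooled rates give the total causal effect.
Pooled: Drug Y 69.6% vs Drug L 40.5%; Drug Y is higher overall.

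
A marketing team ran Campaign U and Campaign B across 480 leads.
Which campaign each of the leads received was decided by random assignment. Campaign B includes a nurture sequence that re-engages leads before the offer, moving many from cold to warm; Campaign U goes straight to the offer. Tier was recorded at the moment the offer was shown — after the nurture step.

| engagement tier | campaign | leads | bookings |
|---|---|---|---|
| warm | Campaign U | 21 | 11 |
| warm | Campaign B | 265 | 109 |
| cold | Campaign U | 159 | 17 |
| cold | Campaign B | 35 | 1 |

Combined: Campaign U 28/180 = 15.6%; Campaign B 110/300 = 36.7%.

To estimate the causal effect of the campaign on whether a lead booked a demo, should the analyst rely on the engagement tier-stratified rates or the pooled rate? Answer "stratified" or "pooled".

Engagement tier is downstream of the campaign. One should not condition on a consequence of treatment, so the overall rates are the right comparison.
Pooled: Campaign U 15.6% vs Campaign B 36.7%; Campaign B is higher overall.

pooled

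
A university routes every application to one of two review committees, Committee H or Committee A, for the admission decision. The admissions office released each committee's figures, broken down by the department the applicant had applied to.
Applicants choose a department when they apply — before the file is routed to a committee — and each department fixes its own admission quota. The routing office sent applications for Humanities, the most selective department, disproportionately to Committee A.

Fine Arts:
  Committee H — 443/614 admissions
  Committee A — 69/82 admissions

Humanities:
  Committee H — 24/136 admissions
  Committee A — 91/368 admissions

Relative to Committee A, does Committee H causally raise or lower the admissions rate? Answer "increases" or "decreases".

Since department is a pre-existing factor (not a product of the review committee) and it affects the outcome on its own, it is a confounder. The stratified rates, not the pooled rate, identify the causal effect.
Within each level — Fine Arts: 72.1% vs 84.1%; Humanities: 17.6% vs 24.7% — Committee A is higher every time.

decreases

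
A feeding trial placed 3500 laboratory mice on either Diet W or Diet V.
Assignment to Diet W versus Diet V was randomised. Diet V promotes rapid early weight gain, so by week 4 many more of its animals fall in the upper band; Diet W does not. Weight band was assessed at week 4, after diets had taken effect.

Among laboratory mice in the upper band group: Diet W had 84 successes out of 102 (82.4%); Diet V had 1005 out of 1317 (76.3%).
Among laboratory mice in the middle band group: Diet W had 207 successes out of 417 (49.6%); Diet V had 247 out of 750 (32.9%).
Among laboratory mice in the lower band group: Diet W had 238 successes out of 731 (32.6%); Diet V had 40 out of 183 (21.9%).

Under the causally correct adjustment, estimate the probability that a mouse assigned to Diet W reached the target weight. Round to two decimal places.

Stratifying would compare diets among laboratory mice the diets themselves sorted into week-4 weight band groups — a form of selection on an intermediate. The unconditioned pooled rates give the total causal effect.
So P(outcome | do(Diet W)) is just the pooled rate for Diet W: 529/1250 = 0.423.

0.42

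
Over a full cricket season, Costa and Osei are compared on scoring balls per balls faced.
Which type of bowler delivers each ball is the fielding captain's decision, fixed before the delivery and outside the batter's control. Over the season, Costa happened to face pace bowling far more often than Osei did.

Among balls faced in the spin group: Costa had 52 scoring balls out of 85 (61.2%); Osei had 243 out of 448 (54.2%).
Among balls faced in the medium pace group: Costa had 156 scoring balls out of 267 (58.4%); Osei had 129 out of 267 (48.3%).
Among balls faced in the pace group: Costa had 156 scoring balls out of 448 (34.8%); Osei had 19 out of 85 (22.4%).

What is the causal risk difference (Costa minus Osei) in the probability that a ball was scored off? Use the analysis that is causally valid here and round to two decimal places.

The imbalance in bowling type arose from how balls faced were allocated, not from anything the player did; and bowling type independently affects the outcome. The pooled gap is confounded — condition on bowling type.
Adjusting over the population distribution of bowling type: 0.333·(0.612−0.542) + 0.334·(0.584−0.483) + 0.333·(0.348−0.224) = +0.098.

+0.10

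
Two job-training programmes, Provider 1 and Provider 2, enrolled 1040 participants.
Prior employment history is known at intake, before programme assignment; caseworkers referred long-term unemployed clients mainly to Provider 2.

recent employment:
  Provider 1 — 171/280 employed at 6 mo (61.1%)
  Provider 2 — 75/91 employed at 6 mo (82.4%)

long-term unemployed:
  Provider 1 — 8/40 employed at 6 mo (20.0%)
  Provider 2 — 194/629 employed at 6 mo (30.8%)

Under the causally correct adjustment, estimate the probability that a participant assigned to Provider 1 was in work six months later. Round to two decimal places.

The stratified and pooled comparisons disagree (Provider 2 wins within each prior employment history; Provider 1 wins overall), so the answer turns on the causal role of prior employment history.
Prior employment history differs across programmes for reasons unrelated to any effect of the programme itself, and it separately predicts the outcome — a classic confounder. We must compare within prior employment history levels.
Standardising Provider 1 to the population prior employment history mix: 0.357·171/280 + 0.643·8/40 = 0.347.

0.35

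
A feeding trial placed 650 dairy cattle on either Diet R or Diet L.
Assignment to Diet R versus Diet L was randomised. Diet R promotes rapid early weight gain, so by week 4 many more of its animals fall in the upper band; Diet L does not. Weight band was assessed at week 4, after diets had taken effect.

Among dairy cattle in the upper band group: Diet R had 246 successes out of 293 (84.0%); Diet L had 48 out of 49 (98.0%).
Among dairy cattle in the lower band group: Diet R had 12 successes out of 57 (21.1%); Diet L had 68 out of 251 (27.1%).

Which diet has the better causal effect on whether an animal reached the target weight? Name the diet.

Diet L is higher inside every week-4 weight band stratum but Diet R is higher in aggregate. Whether to stratify depends on how week-4 weight band relates to the diet.
Week-4 weight band here is a post-treatment variable shaped by the diet; conditioning on it would introduce bias rather than remove it. The overall comparison is the causal one.
Pooled: Diet R 73.7% vs Diet L 38.7%; Diet R is higher overall.

Diet R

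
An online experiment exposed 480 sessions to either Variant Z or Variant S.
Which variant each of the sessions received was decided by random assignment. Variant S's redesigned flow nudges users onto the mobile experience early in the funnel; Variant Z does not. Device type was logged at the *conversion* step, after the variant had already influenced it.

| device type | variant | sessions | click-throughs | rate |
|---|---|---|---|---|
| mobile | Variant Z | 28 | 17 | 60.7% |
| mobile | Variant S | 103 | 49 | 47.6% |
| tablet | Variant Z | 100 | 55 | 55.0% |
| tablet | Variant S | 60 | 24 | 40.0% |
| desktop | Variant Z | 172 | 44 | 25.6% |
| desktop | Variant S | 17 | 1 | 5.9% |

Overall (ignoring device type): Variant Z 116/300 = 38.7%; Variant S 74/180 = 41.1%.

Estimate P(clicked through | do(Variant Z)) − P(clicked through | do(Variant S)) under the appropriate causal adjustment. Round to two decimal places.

Variant Z is higher inside every device type stratum but Variant S is higher in aggregate. Whether to stratify depends on how device type relates to the variant.
Device type is recorded after the variant and is itself shifted by it — it sits on the causal path from variant to outcome. Conditioning on a mediator would strip out part of the effect we want; the pooled comparison gives the total causal effect.
The causal difference is the pooled difference: 0.387 − 0.411 = -0.024.

-0.02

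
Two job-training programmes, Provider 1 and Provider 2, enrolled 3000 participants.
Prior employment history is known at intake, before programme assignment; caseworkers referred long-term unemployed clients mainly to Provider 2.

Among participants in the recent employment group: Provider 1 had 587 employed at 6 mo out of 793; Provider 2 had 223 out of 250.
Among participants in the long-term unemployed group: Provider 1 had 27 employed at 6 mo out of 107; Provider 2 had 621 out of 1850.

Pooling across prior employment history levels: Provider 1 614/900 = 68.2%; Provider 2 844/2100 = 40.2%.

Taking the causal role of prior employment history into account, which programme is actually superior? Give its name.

Provider 2

The stratified and pooled comparisons disagree (Provider 2 wins within each prior employment history; Provider 1 wins overall), so the answer turns on the causal role of prior employment history.
Nothing the programme does changes prior employment history; the imbalance is an allocation artefact. With prior employment history also predicting the outcome, the pooled figure is confounded, and the within-stratum comparison is the causal one.
Within each level — recent employment: 74.0% vs 89.2%; long-term unemployed: 25.2% vs 33.6% — Provider 2 is higher every time.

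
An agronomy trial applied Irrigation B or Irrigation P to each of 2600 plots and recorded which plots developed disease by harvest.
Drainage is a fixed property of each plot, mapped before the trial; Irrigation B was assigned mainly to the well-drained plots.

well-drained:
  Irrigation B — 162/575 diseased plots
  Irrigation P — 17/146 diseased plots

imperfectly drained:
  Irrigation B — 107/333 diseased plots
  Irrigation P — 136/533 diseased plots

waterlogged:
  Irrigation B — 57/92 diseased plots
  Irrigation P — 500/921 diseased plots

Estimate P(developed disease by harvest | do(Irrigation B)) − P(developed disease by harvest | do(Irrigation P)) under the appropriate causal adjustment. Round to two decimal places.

Within every field drainage level Irrigation P has the lower rate, yet pooled Irrigation B does — Simpson's reversal.
Here field drainage is a common cause — it drives both which irrigation a case falls under and the outcome. The crude comparison mixes populations; the stratum-specific rates are the causally relevant ones.
Adjusting over the population distribution of field drainage: 0.277·(0.282−0.116) + 0.333·(0.321−0.255) + 0.390·(0.620−0.543) = +0.098.

+0.10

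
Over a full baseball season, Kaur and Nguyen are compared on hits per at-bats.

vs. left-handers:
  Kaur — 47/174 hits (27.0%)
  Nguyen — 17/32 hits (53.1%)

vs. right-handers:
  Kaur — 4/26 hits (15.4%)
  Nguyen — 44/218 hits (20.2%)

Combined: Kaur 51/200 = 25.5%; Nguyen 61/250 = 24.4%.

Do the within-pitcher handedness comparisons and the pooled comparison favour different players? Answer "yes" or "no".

Within each pitcher handedness level (vs. left-handers 27.0% vs 53.1%; vs. right-handers 15.4% vs 20.2%), Nguyen has the higher rate every time. Pooled: 25.5% vs 24.4% — Kaur has the higher rate overall. The two comparisons disagree.

yes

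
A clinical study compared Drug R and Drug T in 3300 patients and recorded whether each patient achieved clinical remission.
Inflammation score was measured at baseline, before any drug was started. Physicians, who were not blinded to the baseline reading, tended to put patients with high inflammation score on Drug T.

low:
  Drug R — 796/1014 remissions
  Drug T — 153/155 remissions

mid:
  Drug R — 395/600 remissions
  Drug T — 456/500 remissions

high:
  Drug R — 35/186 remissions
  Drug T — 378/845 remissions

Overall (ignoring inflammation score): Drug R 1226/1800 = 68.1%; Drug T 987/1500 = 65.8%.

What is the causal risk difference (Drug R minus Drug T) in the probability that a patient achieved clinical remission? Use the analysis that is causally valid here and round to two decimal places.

Nothing the drug does changes inflammation score; the imbalance is an allocation artefact. With inflammation score also predicting the outcome, the pooled figure is confounded, and the within-stratum comparison is the causal one.
Adjusting over the population distribution of inflammation score: 0.354·(0.785−0.987) + 0.333·(0.658−0.912) + 0.312·(0.188−0.447) = -0.237.

-0.24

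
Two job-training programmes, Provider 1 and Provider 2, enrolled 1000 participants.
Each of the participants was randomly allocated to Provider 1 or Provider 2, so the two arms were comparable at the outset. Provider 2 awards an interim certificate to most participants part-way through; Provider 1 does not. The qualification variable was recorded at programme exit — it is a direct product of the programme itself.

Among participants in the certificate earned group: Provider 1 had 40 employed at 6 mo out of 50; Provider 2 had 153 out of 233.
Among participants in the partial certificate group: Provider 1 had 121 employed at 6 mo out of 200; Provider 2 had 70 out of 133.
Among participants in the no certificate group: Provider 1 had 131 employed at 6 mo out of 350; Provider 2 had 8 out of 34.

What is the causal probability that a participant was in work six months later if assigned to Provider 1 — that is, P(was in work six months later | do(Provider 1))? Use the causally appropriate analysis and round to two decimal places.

0.49

Stratifying would compare programmes among participants the programmes themselves sorted into qualification attained during the programme groups — a form of selection on an intermediate. The unconditioned pooled rates give the total causal effect.
So P(outcome | do(Provider 1)) is just the pooled rate for Provider 1: 292/600 = 0.487.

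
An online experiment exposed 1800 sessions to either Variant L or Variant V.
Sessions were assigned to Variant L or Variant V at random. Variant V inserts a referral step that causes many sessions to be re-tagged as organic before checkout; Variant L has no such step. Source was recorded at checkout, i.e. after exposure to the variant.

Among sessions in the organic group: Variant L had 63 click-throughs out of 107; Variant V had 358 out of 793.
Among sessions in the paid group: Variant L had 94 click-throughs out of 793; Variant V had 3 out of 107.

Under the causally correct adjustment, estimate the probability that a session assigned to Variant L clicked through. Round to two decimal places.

0.17

Traffic source is downstream of the variant. One should not condition on a consequence of treatment, so the overall rates are the right comparison.
So P(outcome | do(Variant L)) is just the pooled rate for Variant L: 157/900 = 0.174.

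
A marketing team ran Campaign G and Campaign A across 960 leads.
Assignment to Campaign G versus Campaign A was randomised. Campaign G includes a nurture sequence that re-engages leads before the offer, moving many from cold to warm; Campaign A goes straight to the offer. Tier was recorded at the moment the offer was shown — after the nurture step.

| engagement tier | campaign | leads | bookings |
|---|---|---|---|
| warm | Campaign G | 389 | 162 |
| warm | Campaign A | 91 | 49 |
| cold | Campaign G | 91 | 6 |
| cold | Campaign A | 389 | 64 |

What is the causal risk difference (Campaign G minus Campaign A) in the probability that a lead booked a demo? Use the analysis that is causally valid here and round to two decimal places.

Stratifying would compare campaigns among leads the campaigns themselves sorted into engagement tier groups — a form of selection on an intermediate. The unconditioned pooled rates give the total causal effect.
The causal difference is the pooled difference: 0.350 − 0.235 = +0.115.

+0.11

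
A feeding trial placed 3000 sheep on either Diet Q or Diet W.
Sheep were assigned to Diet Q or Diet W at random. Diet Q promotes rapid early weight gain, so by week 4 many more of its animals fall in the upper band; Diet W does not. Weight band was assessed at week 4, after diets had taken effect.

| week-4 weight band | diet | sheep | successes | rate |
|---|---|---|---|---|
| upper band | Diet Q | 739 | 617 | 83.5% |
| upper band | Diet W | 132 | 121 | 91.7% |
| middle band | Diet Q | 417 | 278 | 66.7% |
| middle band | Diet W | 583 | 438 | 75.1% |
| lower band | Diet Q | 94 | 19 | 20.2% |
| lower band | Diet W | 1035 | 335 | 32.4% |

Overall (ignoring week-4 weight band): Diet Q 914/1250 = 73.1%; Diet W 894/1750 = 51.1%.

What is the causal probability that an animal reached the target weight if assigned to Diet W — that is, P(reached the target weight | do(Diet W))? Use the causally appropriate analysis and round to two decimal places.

Within every week-4 weight band level Diet W has the higher rate, yet pooled Diet Q does — Simpson's reversal.
Week-4 weight band is recorded after the diet and is itself shifted by it — it sits on the causal path from diet to outcome. Conditioning on a mediator would strip out part of the effect we want; the pooled comparison gives the total causal effect.
So P(outcome | do(Diet W)) is just the pooled rate for Diet W: 894/1750 = 0.511.

0.51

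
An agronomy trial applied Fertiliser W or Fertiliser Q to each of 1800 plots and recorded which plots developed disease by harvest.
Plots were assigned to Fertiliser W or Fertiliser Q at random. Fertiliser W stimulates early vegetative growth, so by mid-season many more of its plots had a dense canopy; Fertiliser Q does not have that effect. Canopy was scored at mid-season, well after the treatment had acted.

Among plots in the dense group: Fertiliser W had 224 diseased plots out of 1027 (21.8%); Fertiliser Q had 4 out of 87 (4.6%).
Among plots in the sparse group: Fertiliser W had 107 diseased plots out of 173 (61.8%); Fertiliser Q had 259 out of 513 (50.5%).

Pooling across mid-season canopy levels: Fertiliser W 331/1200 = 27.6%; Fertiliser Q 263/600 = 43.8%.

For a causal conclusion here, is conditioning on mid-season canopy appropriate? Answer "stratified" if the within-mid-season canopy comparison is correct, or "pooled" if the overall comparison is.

pooled

The stratified and pooled comparisons disagree (Fertiliser Q wins within each mid-season canopy; Fertiliser W wins overall), so the answer turns on the causal role of mid-season canopy.
Mid-season canopy is downstream of the fertiliser. One should not condition on a consequence of treatment, so the overall rates are the right comparison.
Pooled: Fertiliser W 27.6% vs Fertiliser Q 43.8%; Fertiliser W is lower overall.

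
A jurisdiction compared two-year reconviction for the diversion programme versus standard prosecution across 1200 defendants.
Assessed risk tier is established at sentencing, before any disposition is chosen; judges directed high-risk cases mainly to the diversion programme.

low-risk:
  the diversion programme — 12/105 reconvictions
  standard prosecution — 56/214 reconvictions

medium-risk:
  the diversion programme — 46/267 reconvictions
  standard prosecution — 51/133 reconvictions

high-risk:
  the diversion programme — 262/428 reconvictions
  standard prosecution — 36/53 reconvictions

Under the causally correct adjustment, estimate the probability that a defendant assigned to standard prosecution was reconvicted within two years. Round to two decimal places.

Assessed risk tier differs across dispositions for reasons unrelated to any effect of the disposition itself, and it separately predicts the outcome — a classic confounder. We must compare within assessed risk tier levels.
Standardising standard prosecution to the population assessed risk tier mix: 0.266·56/214 + 0.333·51/133 + 0.401·36/53 = 0.470.

0.47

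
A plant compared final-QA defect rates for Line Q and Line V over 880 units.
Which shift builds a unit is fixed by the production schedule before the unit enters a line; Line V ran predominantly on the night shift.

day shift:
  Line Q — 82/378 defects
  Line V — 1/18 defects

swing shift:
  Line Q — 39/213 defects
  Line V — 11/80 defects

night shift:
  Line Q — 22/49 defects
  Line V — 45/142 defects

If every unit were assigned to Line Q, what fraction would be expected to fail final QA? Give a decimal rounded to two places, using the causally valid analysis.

0.26

Line V is lower inside every shift stratum but Line Q is lower in aggregate. Whether to stratify depends on how shift relates to the line.
Since shift is a pre-existing factor (not a product of the line) and it affects the outcome on its own, it is a confounder. The stratified rates, not the pooled rate, identify the causal effect.
Standardising Line Q to the population shift mix: 0.450·82/378 + 0.333·39/213 + 0.217·22/49 = 0.256.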